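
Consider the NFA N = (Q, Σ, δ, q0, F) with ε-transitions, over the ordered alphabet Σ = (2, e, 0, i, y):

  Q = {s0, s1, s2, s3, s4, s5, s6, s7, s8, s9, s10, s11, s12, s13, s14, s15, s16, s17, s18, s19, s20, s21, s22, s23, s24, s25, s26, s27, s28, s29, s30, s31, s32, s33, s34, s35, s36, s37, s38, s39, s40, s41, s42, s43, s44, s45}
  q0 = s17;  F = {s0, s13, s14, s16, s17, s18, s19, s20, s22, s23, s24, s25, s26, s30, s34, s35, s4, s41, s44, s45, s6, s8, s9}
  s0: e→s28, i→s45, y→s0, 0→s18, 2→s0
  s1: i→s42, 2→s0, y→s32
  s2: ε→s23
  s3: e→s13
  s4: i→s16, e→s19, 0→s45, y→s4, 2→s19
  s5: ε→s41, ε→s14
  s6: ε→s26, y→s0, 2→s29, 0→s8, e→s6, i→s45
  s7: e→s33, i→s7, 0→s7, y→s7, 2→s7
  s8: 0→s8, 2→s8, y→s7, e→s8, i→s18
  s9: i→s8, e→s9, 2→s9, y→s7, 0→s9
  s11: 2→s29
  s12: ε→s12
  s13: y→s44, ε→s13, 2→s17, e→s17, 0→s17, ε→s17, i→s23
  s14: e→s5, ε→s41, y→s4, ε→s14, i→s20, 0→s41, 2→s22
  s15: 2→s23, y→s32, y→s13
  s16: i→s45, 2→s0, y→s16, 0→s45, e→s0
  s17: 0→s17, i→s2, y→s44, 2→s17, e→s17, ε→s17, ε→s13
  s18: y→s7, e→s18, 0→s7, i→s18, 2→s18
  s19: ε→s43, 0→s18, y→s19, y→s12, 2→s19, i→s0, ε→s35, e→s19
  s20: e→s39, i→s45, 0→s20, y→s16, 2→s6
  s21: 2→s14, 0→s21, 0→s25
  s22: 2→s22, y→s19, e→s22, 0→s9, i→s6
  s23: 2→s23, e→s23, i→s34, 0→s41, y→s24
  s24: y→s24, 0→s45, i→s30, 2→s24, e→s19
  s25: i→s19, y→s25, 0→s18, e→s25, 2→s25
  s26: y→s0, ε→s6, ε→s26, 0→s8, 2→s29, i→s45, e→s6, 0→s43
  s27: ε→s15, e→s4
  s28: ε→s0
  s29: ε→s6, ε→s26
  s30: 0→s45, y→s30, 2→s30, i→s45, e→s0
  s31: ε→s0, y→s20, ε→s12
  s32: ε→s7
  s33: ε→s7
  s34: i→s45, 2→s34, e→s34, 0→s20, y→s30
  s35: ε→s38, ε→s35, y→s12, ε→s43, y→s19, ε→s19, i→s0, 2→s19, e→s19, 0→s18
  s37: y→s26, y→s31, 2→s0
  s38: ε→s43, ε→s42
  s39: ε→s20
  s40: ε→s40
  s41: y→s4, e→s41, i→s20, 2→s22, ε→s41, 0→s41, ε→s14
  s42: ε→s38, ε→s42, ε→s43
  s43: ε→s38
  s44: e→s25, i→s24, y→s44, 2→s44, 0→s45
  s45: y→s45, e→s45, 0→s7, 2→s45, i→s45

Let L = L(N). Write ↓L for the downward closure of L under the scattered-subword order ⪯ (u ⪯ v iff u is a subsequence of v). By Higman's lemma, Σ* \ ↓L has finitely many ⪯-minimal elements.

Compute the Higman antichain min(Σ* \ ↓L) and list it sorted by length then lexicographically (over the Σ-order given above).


Antichain: [y00, iii0, ye0y, i020y].

|Q|=46, |F|=23, |δ|=176 (37 ε).
min D↑ (20 st, q0=0, F={14}): 0:2→0,e→0,0→0,i→1,y→2 1:2→1,e→1,0→3,i→4,y→5 2:2→2,e→6,0→7,i→5,y→2 3:2→8,e→3,0→3,i→9,y→10 4:2→4,e→4,0→9,i→7,y→11 5:2→5,e→12,0→7,i→11,y→5 6:2→6,e→6,0→13,i→12,y→6 7:2→7,e→7,0→14,i→7,y→7 8:2→8,e→8,0→15,i→16,y→12 9:2→16,e→9,0→9,i→7,y→17 10:2→12,e→12,0→7,i→17,y→10 11:2→11,e→18,0→7,i→7,y→11 12:2→12,e→12,0→13,i→18,y→12 13:2→13,e→13,0→14,i→13,y→14 14:2→14,e→14,0→14,i→14,y→14 15:2→15,e→15,0→15,i→19,y→14 16:2→16,e→16,0→19,i→7,y→18 17:2→18,e→18,0→7,i→7,y→17 18:2→18,e→18,0→13,i→7,y→18 19:2→19,e→19,0→19,i→13,y→14 [Hopcroft].
'y00': run [34, 18, 4, 2] end={s33,s7} — reject; 3/3 del acc.
'iii0': run [34, 30, 18, 4, 2] end={s33,s7} rej; 4/4 deletions ∈↓L.
'ye0y': run [34, 18, 13, 3, 2] end={s33,s7} — reject; 4/4 deletions ∈↓L.
'i020y': N↓-sim [34, 30, 25, 18, 8, 2] end={s33,s7} ∉↓L; 5/5 del acc.
4 words, ⪯-incomp.


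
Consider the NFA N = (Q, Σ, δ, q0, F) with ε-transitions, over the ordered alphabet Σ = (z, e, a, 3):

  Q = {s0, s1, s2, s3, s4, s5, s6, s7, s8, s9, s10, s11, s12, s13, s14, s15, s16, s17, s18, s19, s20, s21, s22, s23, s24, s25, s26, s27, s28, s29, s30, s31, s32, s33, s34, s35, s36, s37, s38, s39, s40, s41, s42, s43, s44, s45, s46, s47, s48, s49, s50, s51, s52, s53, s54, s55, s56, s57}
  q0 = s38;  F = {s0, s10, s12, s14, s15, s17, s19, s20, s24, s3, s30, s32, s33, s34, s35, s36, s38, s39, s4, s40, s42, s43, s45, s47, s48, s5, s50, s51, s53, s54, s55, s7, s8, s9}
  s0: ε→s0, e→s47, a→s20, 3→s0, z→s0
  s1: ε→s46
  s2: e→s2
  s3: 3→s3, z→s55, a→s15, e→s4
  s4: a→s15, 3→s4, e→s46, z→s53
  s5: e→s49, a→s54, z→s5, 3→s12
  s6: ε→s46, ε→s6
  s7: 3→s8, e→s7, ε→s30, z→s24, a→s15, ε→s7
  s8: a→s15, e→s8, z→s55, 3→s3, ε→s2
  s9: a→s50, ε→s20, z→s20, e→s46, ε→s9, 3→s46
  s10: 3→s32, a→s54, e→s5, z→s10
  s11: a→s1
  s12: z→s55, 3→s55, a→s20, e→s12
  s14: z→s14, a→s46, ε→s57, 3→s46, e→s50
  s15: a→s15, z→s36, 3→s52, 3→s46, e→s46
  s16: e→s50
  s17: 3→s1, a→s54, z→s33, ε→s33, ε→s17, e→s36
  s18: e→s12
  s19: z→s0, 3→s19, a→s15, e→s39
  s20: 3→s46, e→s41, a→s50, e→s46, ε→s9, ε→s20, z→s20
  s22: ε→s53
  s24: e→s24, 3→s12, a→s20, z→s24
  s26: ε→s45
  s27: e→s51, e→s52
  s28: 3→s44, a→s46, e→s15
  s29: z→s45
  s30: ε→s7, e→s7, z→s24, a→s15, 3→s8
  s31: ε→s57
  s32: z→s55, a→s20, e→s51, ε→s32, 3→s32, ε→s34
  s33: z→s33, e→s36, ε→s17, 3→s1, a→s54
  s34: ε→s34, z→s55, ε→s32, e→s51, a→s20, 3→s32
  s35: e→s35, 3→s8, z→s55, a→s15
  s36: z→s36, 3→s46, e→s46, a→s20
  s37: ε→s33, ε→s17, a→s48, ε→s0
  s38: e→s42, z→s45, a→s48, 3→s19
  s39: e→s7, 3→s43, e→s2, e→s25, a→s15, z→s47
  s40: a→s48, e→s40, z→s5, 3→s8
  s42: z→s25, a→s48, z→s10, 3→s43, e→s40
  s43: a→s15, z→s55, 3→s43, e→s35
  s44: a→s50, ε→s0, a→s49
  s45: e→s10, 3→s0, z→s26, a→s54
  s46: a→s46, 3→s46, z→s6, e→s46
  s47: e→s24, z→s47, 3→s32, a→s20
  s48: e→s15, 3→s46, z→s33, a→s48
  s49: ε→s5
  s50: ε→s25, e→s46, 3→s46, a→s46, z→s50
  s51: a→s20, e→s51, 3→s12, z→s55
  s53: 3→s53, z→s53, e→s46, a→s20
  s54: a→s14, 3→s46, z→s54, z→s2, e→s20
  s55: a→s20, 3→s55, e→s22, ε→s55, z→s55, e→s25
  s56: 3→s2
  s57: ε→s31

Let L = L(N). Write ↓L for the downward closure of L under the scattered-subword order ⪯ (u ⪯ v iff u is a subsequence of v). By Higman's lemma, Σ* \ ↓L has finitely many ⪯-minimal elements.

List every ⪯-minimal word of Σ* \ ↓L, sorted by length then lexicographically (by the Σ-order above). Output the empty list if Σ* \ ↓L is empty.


|Q|=58, |F|=34, |δ|=192 (31 ε).
min D↑ (31 st, q0=0, F={12}): 0:z→1,e→2,a→3,3→4 1:z→1,e→5,a→6,3→7 2:z→5,e→8,a→3,3→9 3:z→10,e→11,a→3,3→12 4:z→7,e→13,a→11,3→4 5:z→5,e→14,a→6,3→15 6:z→6,e→16,a→17,3→12 7:z→7,e→18,a→16,3→7 8:z→14,e→8,a→3,3→19 9:z→20,e→21,a→11,3→9 10:z→10,e→22,a→6,3→12 11:z→22,e→12,a→11,3→12 12:z→12,e→12,a→12,3→12 13:z→18,e→23,a→11,3→9 14:z→14,e→14,a→6,3→24 15:z→20,e→25,a→16,3→15 16:z→16,e→12,a→26,3→12 17:z→17,e→26,a→12,3→12 18:z→18,e→27,a→16,3→15 19:z→20,e→19,a→11,3→28 20:z→20,e→29,a→16,3→20 21:z→20,e→21,a→11,3→19 22:z→22,e→12,a→16,3→12 23:z→27,e→23,a→11,3→19 24:z→20,e→24,a→16,3→20 25:z→20,e→25,a→16,3→24 26:z→26,e→12,a→12,3→12 27:z→27,e→27,a→16,3→24 28:z→20,e→30,a→11,3→28 29:z→29,e→12,a→16,3→29 30:z→29,e→12,a→11,3→30.
'a3': run [46, 19, 4] end={s1,s46,s52,s6} ∉↓L; 2/2 deletions ∈↓L.
'aee': run [46, 19, 11, 4] end={s2,s41,s46,s6} — reject; 3/3 single-dels accept.
'3ae': run [46, 31, 10, 3] end={s41,s46,s6} ∉↓L; 3/3 deletions ∈↓L.
'zaaa': N↓-sim [46, 31, 12, 7, 2] end={s46,s6} ∉↓L; 4/4 deletions ∈↓L.
'e3zee': N↓-sim [46, 41, 24, 11, 9, 3] end={s41,s46,s6} — reject; 5/5 deletions ∈↓L.
'ee33ee': run [46, 41, 34, 19, 15, 13, 3] end={s41,s46,s6} — reject; 6/6 single-dels accept.
6 obstructions.

min(Σ*\↓L) = [a3, aee, 3ae, zaaa, e3zee, ee33ee].


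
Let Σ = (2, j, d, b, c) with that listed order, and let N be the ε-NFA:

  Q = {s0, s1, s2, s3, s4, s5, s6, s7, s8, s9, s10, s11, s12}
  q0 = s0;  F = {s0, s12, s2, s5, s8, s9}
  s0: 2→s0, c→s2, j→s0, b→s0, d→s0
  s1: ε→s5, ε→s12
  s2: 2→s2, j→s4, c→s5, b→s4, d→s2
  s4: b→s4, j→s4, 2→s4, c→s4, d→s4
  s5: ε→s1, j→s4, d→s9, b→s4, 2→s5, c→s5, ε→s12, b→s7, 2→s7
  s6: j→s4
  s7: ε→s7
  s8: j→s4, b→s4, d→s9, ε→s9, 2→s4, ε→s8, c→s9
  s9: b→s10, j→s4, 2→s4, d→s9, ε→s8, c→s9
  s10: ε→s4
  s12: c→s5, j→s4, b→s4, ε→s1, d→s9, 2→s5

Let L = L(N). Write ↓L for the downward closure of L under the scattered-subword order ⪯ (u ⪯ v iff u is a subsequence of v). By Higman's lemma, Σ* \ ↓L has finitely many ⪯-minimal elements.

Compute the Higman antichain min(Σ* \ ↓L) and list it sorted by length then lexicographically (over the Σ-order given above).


|Q|=13, |F|=6, |δ|=48 (10 ε).
min D↑ (5 st, q0=0, F={2}): 0:2→0,j→0,d→0,b→0,c→1 1:2→1,j→2,d→1,b→2,c→3 2:2→2,j→2,d→2,b→2,c→2 3:2→3,j→2,d→4,b→2,c→3 4:2→2,j→2,d→4,b→2,c→4.
'cj': N↓-sim [10, 9, 1] end={s4} rej; 2/2 deletions ∈↓L.
'cb': N↓-sim [10, 9, 3] end={s10,s4,s7} ∉↓L; 2/2 del acc.
'ccd2': N↓-sim [10, 9, 8, 4, 1] end={s4} — reject; 4/4 del acc.
3 words, ⪯-incomp.

min(Σ*\↓L) = [cj, cb, ccd2].


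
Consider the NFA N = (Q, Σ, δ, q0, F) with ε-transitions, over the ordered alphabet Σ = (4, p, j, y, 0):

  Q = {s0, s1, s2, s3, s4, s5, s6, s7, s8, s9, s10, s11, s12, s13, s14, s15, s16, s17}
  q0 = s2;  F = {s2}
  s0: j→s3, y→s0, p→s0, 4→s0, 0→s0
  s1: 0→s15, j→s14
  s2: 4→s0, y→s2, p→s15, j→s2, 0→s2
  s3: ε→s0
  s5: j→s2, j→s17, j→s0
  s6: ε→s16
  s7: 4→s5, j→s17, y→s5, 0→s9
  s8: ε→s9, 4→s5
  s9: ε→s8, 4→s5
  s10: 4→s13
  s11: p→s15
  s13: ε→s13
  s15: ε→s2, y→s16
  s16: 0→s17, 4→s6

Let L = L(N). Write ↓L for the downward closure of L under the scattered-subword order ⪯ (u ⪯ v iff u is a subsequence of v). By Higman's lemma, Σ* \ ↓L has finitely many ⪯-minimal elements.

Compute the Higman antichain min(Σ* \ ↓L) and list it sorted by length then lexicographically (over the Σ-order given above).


A = [4].

|Q|=18, |F|=1, |δ|=32 (6 ε).
min D↑ (2 st, q0=0, F={1}): 0:4→1,p→0,j→0,y→0,0→0 1:4→1,p→1,j→1,y→1,0→1 (ε-aug+det+¬).
'4': |S_i|=[7, 5] end={s0,s16,s17,s3,s6} — reject; 1/1 single-dels accept.
1 words, ⪯-incomp.


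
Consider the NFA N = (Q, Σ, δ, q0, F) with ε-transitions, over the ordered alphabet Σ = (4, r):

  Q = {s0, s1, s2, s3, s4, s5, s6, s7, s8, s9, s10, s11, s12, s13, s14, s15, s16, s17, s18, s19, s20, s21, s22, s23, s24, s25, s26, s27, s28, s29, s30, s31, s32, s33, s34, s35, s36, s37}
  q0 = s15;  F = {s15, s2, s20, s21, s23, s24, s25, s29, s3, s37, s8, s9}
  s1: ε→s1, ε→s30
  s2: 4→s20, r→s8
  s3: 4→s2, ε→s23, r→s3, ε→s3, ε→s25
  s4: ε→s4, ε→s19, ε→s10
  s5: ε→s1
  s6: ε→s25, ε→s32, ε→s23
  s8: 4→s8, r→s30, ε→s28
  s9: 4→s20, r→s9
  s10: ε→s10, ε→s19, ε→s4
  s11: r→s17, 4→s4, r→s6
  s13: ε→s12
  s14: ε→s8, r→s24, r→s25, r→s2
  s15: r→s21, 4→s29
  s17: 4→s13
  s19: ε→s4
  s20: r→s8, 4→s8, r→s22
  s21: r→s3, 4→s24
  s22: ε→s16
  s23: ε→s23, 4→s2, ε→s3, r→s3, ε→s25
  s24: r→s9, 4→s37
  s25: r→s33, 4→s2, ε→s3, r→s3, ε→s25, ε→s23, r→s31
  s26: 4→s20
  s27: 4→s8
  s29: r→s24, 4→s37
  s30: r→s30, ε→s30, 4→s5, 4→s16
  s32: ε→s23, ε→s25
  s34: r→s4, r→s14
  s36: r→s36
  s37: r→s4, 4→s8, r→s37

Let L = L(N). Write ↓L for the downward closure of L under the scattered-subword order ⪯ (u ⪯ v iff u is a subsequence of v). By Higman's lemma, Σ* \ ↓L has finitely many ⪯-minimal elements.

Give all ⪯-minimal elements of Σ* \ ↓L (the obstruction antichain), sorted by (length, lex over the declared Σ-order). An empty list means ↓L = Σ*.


|Q|=38, |F|=12, |δ|=72 (29 ε).
min D↑ (11 st, q0=0, F={9}): 0:4→1,r→2 1:4→3,r→4 2:4→4,r→5 3:4→6,r→3 4:4→3,r→7 5:4→8,r→5 6:4→6,r→9 7:4→10,r→7 8:4→10,r→6 9:4→9,r→9 10:4→6,r→6 (ε-aug+det+¬).
'444r': N↓-sim [23, 16, 12, 6, 4] end={s1,s16,s30,s5} rej; 4/4 deletions ∈↓L.
'rr4rr': |S_i|=[23, 21, 19, 9, 7, 4] end={s1,s16,s30,s5} rej; 5/5 del acc.
2 minimals (antichain).

Antichain: [444r, rr4rr].


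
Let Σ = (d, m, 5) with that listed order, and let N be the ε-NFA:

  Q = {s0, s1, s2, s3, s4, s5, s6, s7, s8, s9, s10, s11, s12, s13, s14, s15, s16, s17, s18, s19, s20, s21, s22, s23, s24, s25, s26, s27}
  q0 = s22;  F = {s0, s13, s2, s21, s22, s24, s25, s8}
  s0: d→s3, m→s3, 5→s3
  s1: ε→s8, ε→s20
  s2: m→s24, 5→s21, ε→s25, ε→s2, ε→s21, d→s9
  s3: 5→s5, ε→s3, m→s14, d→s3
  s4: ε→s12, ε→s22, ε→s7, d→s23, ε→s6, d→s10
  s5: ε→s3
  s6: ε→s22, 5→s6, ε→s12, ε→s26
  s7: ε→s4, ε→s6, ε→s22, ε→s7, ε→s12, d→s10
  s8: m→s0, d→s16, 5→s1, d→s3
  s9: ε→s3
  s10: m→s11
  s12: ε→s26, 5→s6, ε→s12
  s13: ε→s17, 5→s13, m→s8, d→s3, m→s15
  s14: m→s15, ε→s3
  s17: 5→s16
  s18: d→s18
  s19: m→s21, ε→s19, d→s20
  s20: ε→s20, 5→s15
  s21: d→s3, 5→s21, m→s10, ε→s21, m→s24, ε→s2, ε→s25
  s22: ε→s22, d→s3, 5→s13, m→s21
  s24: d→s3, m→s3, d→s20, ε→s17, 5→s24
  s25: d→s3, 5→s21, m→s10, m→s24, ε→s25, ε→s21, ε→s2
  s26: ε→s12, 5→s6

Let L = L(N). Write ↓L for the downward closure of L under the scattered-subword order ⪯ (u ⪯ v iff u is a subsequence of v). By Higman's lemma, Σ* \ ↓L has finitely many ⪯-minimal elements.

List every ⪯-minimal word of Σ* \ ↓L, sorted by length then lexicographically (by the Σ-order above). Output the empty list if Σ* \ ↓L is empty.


Antichain: [d, mmm, 5mm5].

|Q|=28, |F|=8, |δ|=80 (35 ε).
min D↑ (7 st, q0=0, F={1}): 0:d→1,m→2,5→3 1:d→1,m→1,5→1 2:d→1,m→4,5→2 3:d→1,m→5,5→3 4:d→1,m→1,5→4 5:d→1,m→6,5→5 6:d→1,m→1,5→1 [Hopcroft].
'd': run [19, 7] end={s14,s15,s16,s20,s3,s5,s9} ∉↓L; 1/1 del acc.
'mmm': |S_i|=[19, 17, 11, 5] end={s11,s14,s15,s3,s5} ∉↓L; 3/3 single-dels accept.
'5mm5': run [19, 18, 13, 6, 4] end={s14,s15,s3,s5} ∉↓L; 4/4 single-dels accept.
3 obstructions.


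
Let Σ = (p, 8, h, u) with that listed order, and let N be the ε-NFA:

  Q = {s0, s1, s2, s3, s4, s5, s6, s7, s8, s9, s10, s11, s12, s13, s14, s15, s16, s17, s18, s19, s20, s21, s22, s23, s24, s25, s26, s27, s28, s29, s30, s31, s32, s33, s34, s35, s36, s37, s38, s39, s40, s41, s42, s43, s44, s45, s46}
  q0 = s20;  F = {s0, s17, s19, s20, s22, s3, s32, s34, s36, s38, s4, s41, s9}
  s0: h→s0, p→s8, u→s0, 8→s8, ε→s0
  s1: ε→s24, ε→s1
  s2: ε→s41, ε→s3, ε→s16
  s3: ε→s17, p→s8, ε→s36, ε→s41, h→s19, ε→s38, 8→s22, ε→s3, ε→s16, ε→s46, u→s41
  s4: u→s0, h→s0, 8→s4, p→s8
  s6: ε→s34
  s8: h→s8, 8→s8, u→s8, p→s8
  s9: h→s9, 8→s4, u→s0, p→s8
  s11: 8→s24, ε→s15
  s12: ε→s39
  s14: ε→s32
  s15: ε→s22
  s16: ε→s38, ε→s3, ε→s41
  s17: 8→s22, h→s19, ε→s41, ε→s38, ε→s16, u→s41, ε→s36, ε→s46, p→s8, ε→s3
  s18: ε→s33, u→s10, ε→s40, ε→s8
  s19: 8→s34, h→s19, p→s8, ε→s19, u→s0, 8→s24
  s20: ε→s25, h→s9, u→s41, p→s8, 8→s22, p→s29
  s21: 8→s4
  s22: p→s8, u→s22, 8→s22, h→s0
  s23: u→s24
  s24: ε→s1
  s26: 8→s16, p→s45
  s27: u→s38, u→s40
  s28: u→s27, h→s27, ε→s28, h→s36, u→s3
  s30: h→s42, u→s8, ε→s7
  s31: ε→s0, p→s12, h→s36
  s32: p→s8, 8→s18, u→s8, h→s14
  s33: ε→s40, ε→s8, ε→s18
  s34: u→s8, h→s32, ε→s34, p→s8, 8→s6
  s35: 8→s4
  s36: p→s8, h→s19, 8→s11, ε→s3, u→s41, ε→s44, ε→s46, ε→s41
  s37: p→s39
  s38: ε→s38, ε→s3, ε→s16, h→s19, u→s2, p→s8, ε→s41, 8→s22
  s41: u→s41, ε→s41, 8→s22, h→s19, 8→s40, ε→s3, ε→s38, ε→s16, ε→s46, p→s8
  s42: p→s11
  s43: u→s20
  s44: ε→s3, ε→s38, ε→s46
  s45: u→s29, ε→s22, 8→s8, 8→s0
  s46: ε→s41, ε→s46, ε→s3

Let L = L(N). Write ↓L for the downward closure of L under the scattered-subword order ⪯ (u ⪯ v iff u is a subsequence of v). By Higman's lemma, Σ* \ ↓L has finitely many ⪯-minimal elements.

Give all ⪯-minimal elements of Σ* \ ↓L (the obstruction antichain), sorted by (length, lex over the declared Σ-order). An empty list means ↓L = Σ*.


|Q|=47, |F|=13, |δ|=142 (60 ε).
min D↑ (10 st, q0=0, F={1}): 0:p→1,8→2,h→3,u→4 1:p→1,8→1,h→1,u→1 2:p→1,8→2,h→5,u→2 3:p→1,8→6,h→3,u→5 4:p→1,8→2,h→7,u→4 5:p→1,8→1,h→5,u→5 6:p→1,8→6,h→5,u→5 7:p→1,8→8,h→7,u→5 8:p→1,8→8,h→9,u→1 9:p→1,8→1,h→9,u→1.
'p': |S_i|=[30, 2] end={s29,s8} — reject; 1/1 single-dels accept.
'8h8': N↓-sim [30, 16, 8, 5] end={s10,s18,s33,s40,s8} — reject; 3/3 deletions ∈↓L.
'hu8': run [30, 15, 3, 1] end={s8} ∉↓L; 3/3 single-dels accept.
'uh8u': run [30, 25, 13, 11, 2] end={s10,s8} ∉↓L; 4/4 deletions ∈↓L.
4 words, ⪯-incomp.

Antichain: [p, 8h8, hu8, uh8u].


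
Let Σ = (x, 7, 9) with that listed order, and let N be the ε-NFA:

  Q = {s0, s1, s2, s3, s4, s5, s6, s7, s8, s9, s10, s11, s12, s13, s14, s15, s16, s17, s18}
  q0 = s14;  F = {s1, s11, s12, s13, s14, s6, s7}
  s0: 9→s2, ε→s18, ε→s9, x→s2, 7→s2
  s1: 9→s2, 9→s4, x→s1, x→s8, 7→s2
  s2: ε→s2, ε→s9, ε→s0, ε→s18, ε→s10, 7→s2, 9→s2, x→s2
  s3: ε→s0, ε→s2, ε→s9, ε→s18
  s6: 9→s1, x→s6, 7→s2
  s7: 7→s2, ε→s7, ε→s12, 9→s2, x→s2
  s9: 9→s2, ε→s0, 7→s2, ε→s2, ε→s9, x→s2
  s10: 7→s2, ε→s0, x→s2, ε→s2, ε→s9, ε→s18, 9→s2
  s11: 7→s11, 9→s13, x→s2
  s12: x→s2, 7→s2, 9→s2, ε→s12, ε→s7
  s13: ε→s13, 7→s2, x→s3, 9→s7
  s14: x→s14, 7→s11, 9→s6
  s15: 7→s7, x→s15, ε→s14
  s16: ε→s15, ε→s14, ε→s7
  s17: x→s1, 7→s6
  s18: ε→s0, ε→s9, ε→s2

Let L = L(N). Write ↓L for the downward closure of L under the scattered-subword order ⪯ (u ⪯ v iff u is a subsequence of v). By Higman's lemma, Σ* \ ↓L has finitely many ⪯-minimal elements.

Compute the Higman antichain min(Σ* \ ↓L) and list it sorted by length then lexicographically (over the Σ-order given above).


min(Σ*\↓L) = [7x, 97, 999].

|Q|=19, |F|=7, |δ|=69 (30 ε).
min D↑ (7 st, q0=0, F={3}): 0:x→0,7→1,9→2 1:x→3,7→1,9→4 2:x→2,7→3,9→5 3:x→3,7→3,9→3 4:x→3,7→3,9→6 5:x→5,7→3,9→3 6:x→3,7→3,9→3.
'7x': |S_i|=[15, 10, 6] end={s0,s10,s18,s2,s3,s9} — reject; 2/2 single-dels accept.
'97': |S_i|=[15, 13, 5] end={s0,s10,s18,s2,s9} rej; 2/2 del acc.
'999': |S_i|=[15, 13, 10, 6] end={s0,s10,s18,s2,s4,s9} ∉↓L; 3/3 deletions ∈↓L.
3 obstructions.


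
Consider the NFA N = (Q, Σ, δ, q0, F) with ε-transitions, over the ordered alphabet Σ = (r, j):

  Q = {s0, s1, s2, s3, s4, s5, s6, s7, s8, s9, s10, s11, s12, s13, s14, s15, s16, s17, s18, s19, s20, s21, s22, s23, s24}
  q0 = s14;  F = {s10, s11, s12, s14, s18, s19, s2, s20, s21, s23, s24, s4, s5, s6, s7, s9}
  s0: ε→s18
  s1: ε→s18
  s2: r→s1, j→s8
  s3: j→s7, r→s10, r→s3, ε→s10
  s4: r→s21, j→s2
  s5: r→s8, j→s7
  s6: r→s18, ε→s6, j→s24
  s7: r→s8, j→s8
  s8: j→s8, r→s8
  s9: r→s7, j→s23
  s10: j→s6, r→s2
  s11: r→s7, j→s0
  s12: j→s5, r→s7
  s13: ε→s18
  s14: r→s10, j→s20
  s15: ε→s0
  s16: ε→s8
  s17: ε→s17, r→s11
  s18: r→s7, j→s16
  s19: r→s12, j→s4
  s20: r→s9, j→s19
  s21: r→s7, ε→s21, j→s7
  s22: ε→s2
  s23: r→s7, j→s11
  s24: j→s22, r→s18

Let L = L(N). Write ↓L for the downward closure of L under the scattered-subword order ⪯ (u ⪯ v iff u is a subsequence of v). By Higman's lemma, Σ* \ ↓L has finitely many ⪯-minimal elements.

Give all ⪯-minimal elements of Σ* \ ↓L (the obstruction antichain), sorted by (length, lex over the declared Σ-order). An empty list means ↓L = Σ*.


A = [rrj, jrrr, rrrrr, rjjjj, jjrjr, jjjjj].

|Q|=25, |F|=16, |δ|=48 (10 ε).
min D↑ (17 st, q0=0, F={8}): 0:r→1,j→2 1:r→3,j→4 2:r→5,j→6 3:r→7,j→8 4:r→7,j→9 5:r→10,j→11 6:r→12,j→13 7:r→10,j→8 8:r→8,j→8 9:r→7,j→3 10:r→8,j→8 11:r→10,j→14 12:r→10,j→15 13:r→16,j→3 14:r→10,j→7 15:r→8,j→10 16:r→10,j→10.
'rrj': N↓-sim [21, 17, 6, 2] end={s16,s8} rej; 3/3 single-dels accept.
'jrrr': N↓-sim [21, 19, 12, 2, 1] end={s8} rej; 4/4 single-dels accept.
'rrrrr': |S_i|=[21, 17, 6, 5, 2, 1] end={s8} rej; 5/5 single-dels accept.
'rjjjj': |S_i|=[21, 17, 13, 10, 8, 2] end={s16,s8} rej; 5/5 single-dels accept.
'jjrjr': run [21, 19, 16, 8, 4, 1] end={s8} — reject; 5/5 del acc.
'jjjjj': |S_i|=[21, 19, 16, 12, 7, 2] end={s16,s8} rej; 5/5 del acc.
6 obstructions.


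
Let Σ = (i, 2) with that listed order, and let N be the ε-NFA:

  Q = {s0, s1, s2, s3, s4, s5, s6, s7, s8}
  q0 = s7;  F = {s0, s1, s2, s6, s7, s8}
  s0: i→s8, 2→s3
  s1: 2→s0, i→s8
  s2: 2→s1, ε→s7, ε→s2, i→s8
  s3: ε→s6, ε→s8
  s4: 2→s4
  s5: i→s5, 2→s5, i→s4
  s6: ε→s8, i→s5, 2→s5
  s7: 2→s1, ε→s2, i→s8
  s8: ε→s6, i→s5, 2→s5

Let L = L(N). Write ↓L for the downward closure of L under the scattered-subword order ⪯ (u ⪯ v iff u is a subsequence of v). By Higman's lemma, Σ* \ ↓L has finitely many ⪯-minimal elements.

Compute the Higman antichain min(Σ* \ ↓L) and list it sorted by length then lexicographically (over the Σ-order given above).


|Q|=9, |F|=6, |δ|=23 (7 ε).
min D↑ (5 st, q0=0, F={3}): 0:i→1,2→2 1:i→3,2→3 2:i→1,2→4 3:i→3,2→3 4:i→1,2→1 (ε-aug+det+¬).
'ii': N↓-sim [9, 4, 2] end={s4,s5} ∉↓L; 2/2 del acc.
'i2': |S_i|=[9, 4, 2] end={s4,s5} rej; 2/2 deletions ∈↓L.
'222i': |S_i|=[9, 7, 6, 5, 2] end={s4,s5} — reject; 4/4 deletions ∈↓L.
'2222': N↓-sim [9, 7, 6, 5, 2] end={s4,s5} — reject; 4/4 deletions ∈↓L.
4 obstructions.

Antichain: [ii, i2, 222i, 2222].


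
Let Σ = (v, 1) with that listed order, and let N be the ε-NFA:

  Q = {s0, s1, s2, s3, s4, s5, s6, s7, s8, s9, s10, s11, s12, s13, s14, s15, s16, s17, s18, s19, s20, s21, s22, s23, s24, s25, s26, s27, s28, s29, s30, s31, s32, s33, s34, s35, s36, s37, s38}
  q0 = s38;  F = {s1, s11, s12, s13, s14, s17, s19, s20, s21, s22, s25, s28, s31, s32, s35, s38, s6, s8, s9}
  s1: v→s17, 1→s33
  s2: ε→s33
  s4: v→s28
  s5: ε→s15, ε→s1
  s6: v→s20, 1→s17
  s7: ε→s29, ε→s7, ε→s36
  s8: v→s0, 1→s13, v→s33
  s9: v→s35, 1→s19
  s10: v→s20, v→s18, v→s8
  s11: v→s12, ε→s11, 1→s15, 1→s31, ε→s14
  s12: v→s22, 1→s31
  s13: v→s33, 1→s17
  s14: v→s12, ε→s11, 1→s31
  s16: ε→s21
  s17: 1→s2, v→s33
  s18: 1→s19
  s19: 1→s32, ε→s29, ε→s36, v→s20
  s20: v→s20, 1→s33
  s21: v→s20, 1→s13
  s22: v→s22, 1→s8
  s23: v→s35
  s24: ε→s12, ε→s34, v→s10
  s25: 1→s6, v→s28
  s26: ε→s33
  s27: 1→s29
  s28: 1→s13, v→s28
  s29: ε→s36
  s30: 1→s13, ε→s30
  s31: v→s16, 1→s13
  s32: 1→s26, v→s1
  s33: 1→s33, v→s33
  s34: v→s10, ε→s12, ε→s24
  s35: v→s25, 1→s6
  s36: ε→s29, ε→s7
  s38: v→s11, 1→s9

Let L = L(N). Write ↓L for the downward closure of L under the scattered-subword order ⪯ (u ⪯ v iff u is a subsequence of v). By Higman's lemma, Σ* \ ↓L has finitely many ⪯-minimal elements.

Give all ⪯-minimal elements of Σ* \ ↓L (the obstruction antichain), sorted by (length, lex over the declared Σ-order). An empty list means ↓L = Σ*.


|Q|=39, |F|=19, |δ|=73 (21 ε).
min D↑ (19 st, q0=0, F={15}): 0:v→1,1→2 1:v→3,1→4 2:v→5,1→6 3:v→7,1→4 4:v→8,1→9 5:v→10,1→11 6:v→12,1→13 7:v→7,1→14 8:v→12,1→9 9:v→15,1→16 10:v→17,1→11 11:v→12,1→16 12:v→12,1→15 13:v→18,1→15 14:v→15,1→9 15:v→15,1→15 16:v→15,1→15 17:v→17,1→9 18:v→16,1→15 [Hopcroft].
'v11v': run [28, 20, 12, 4, 1] end={s33} ∉↓L; 4/4 deletions ∈↓L.
'11v1': run [28, 23, 13, 5, 2] end={s2,s33} ∉↓L; 4/4 deletions ∈↓L.
'1111': run [28, 23, 13, 6, 3] end={s2,s26,s33} ∉↓L; 4/4 del acc.
'vvv1v': N↓-sim [28, 20, 15, 11, 6, 2] end={s0,s33} rej; 5/5 del acc.
'v1vv1': N↓-sim [28, 20, 12, 8, 2, 1] end={s33} rej; 5/5 single-dels accept.
'111vvv': |S_i|=[28, 23, 13, 6, 4, 3, 1] end={s33} rej; 6/6 deletions ∈↓L.
6 obstructions.

Antichain: [v11v, 11v1, 1111, vvv1v, v1vv1, 111vvv].


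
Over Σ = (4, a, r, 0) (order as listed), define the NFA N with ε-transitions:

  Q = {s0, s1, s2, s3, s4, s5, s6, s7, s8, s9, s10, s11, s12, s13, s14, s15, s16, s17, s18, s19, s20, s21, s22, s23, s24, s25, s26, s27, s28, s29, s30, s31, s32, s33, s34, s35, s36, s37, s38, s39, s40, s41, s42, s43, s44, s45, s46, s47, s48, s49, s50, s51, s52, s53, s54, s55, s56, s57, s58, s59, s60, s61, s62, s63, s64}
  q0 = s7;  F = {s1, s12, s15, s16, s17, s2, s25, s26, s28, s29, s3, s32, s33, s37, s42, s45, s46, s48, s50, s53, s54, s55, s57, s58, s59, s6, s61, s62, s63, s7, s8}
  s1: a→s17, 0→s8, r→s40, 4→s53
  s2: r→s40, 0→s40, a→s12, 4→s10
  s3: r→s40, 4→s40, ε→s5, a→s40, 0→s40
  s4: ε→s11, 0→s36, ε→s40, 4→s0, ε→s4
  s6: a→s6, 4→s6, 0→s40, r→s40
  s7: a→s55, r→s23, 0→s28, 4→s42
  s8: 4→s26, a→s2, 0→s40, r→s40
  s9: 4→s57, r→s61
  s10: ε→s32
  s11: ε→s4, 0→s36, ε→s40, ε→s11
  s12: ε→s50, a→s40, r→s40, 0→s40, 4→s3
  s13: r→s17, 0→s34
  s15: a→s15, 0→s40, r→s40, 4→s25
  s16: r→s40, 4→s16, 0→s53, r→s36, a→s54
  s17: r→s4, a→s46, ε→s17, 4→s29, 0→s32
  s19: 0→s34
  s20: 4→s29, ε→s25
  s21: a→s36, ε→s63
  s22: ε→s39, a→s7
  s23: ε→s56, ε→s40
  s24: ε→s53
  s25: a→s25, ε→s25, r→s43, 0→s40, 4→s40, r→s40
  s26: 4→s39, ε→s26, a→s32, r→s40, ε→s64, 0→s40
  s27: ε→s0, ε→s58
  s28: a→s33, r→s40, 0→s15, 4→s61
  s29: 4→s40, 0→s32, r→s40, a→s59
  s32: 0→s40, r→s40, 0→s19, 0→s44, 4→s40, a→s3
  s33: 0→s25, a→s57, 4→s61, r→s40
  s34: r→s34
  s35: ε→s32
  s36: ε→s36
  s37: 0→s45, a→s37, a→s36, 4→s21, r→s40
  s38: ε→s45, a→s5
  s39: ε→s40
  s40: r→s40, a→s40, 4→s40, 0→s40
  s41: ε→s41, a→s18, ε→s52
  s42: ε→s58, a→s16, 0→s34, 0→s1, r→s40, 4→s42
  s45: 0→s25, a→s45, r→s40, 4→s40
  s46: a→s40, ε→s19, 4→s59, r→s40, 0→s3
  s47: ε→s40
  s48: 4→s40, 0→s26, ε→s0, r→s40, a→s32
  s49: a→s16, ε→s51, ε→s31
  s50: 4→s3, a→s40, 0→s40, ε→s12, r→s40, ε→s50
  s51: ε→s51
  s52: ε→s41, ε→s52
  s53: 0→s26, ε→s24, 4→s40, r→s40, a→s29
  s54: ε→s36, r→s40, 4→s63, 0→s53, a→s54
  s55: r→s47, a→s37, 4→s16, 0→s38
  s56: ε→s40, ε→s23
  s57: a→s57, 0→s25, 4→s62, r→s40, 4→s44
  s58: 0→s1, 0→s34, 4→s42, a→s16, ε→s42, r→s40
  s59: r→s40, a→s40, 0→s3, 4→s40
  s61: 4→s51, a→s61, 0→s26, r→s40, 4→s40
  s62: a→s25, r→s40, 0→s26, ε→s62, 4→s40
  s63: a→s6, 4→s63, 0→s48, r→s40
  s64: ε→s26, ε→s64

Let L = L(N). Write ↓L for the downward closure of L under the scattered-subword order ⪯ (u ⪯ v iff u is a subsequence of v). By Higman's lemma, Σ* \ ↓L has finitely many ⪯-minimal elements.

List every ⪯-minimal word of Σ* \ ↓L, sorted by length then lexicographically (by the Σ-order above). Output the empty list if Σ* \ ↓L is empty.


Antichain: [r, a04, 044, 000, 40aaa, aa4a0].

|Q|=65, |F|=31, |δ|=198 (46 ε).
min D↑ (30 st, q0=0, F={3}): 0:4→1,a→2,r→3,0→4 1:4→1,a→5,r→3,0→6 2:4→5,a→7,r→3,0→8 3:4→3,a→3,r→3,0→3 4:4→9,a→10,r→3,0→11 5:4→5,a→12,r→3,0→13 6:4→13,a→14,r→3,0→15 7:4→16,a→7,r→3,0→8 8:4→3,a→8,r→3,0→17 9:4→3,a→9,r→3,0→18 10:4→9,a→19,r→3,0→17 11:4→17,a→11,r→3,0→3 12:4→16,a→12,r→3,0→13 13:4→3,a→20,r→3,0→18 14:4→20,a→21,r→3,0→22 15:4→18,a→23,r→3,0→3 16:4→16,a→24,r→3,0→25 17:4→3,a→17,r→3,0→3 18:4→3,a→22,r→3,0→3 19:4→26,a→19,r→3,0→17 20:4→3,a→27,r→3,0→22 21:4→27,a→3,r→3,0→28 22:4→3,a→28,r→3,0→3 23:4→22,a→29,r→3,0→3 24:4→24,a→24,r→3,0→3 25:4→3,a→22,r→3,0→18 26:4→3,a→17,r→3,0→18 27:4→3,a→3,r→3,0→28 28:4→3,a→3,r→3,0→3 29:4→28,a→3,r→3,0→3.
'r': N↓-sim [51, 10] end={s0,s11,s23,s34,s36,s4,s40,s43,s47,s56} — reject; 1/1 deletions ∈↓L.
'a04': run [51, 43, 21, 2] end={s39,s40} rej; 3/3 deletions ∈↓L.
'044': |S_i|=[51, 38, 21, 3] end={s39,s40,s51} — reject; 3/3 del acc.
'000': |S_i|=[51, 38, 19, 4] end={s19,s34,s40,s44} — reject; 3/3 deletions ∈↓L.
'40aaa': N↓-sim [51, 39, 27, 19, 9, 1] end={s40} ∉↓L; 5/5 single-dels accept.
'aa4a0': N↓-sim [51, 43, 33, 21, 11, 4] end={s19,s34,s40,s44} — reject; 5/5 del acc.
6 obstructions.


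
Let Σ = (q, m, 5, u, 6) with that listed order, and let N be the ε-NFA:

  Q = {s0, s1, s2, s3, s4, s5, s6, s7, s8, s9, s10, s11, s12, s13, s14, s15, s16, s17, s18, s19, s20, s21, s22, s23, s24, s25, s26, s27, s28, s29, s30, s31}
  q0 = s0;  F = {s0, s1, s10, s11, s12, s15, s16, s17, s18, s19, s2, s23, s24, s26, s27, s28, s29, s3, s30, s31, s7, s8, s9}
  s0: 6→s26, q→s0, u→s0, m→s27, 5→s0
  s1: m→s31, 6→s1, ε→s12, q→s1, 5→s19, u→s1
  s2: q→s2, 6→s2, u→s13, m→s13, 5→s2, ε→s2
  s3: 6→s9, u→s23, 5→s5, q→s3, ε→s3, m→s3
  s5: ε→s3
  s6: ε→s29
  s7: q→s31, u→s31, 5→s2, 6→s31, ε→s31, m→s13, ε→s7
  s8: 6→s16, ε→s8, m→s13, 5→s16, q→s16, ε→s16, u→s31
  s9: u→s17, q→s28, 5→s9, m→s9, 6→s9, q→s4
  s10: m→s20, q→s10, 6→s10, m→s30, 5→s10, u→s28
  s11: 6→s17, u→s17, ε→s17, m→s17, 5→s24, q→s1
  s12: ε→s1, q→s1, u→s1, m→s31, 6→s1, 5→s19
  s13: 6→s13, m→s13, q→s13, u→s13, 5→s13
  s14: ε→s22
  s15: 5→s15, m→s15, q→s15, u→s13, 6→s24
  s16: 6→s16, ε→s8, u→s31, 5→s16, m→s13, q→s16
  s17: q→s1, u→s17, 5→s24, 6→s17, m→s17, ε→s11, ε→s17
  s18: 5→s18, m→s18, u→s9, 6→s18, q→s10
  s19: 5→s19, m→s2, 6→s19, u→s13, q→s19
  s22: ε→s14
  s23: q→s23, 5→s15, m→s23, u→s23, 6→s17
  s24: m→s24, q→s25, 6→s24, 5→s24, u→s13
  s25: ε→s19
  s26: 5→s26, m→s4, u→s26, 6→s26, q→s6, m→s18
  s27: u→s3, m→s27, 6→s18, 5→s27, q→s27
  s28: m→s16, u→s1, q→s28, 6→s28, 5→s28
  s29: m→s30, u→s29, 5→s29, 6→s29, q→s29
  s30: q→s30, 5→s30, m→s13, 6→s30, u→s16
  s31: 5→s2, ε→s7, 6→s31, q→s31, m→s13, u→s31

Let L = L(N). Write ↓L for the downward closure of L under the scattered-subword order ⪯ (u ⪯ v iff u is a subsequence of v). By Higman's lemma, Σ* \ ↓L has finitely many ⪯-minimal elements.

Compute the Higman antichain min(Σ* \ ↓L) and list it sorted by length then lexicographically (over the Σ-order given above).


A = [6qmm, muu5u].

|Q|=32, |F|=23, |δ|=141 (18 ε).
min D↑ (20 st, q0=0, F={13}): 0:q→0,m→1,5→0,u→0,6→2 1:q→1,m→1,5→1,u→3,6→4 2:q→5,m→4,5→2,u→2,6→2 3:q→3,m→3,5→3,u→6,6→7 4:q→8,m→4,5→4,u→7,6→4 5:q→5,m→9,5→5,u→5,6→5 6:q→6,m→6,5→10,u→6,6→11 7:q→12,m→7,5→7,u→11,6→7 8:q→8,m→9,5→8,u→12,6→8 9:q→9,m→13,5→9,u→14,6→9 10:q→10,m→10,5→10,u→13,6→15 11:q→16,m→11,5→15,u→11,6→11 12:q→12,m→14,5→12,u→16,6→12 13:q→13,m→13,5→13,u→13,6→13 14:q→14,m→13,5→14,u→17,6→14 15:q→18,m→15,5→15,u→13,6→15 16:q→16,m→17,5→18,u→16,6→16 17:q→17,m→13,5→19,u→17,6→17 18:q→18,m→19,5→18,u→13,6→18 19:q→19,m→13,5→19,u→13,6→19.
'6qmm': run [29, 23, 17, 8, 1] end={s13} — reject; 4/4 single-dels accept.
'muu5u': |S_i|=[29, 25, 20, 13, 6, 1] end={s13} ∉↓L; 5/5 deletions ∈↓L.
2 minimals (antichain).


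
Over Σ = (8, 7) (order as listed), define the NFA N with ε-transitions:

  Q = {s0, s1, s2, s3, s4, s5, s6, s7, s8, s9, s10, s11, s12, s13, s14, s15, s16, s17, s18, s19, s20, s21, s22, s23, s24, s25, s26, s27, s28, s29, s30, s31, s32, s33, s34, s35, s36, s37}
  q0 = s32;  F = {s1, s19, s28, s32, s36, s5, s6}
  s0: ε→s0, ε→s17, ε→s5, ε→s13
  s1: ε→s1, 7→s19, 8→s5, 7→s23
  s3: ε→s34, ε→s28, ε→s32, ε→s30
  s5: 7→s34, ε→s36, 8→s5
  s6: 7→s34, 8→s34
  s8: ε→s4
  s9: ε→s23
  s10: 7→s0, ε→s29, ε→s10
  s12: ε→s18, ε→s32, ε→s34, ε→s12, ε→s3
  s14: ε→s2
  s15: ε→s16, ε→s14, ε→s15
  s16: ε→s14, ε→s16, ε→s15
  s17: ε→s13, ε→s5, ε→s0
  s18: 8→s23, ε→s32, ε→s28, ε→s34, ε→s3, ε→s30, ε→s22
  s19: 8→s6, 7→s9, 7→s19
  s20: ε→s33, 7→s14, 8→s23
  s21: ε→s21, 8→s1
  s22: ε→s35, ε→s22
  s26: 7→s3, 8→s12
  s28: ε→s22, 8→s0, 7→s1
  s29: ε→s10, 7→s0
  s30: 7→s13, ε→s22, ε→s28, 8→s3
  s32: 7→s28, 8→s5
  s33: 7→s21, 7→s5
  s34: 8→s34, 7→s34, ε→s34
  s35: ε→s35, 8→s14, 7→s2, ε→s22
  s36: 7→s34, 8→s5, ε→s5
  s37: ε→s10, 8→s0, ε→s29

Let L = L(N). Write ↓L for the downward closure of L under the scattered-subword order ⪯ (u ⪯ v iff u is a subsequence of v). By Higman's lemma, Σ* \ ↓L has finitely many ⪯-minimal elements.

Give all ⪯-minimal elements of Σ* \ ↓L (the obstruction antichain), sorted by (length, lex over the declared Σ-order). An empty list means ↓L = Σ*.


|Q|=38, |F|=7, |δ|=82 (49 ε).
min D↑ (7 st, q0=0, F={3}): 0:8→1,7→2 1:8→1,7→3 2:8→1,7→4 3:8→3,7→3 4:8→1,7→5 5:8→6,7→5 6:8→3,7→3 (ε-aug+det+¬).
'87': run [17, 9, 1] end={s34} ∉↓L; 2/2 del acc.
'77788': |S_i|=[17, 16, 9, 5, 2, 1] end={s34} — reject; 5/5 del acc.
2 minimals (antichain).

min(Σ*\↓L) = [87, 77788].


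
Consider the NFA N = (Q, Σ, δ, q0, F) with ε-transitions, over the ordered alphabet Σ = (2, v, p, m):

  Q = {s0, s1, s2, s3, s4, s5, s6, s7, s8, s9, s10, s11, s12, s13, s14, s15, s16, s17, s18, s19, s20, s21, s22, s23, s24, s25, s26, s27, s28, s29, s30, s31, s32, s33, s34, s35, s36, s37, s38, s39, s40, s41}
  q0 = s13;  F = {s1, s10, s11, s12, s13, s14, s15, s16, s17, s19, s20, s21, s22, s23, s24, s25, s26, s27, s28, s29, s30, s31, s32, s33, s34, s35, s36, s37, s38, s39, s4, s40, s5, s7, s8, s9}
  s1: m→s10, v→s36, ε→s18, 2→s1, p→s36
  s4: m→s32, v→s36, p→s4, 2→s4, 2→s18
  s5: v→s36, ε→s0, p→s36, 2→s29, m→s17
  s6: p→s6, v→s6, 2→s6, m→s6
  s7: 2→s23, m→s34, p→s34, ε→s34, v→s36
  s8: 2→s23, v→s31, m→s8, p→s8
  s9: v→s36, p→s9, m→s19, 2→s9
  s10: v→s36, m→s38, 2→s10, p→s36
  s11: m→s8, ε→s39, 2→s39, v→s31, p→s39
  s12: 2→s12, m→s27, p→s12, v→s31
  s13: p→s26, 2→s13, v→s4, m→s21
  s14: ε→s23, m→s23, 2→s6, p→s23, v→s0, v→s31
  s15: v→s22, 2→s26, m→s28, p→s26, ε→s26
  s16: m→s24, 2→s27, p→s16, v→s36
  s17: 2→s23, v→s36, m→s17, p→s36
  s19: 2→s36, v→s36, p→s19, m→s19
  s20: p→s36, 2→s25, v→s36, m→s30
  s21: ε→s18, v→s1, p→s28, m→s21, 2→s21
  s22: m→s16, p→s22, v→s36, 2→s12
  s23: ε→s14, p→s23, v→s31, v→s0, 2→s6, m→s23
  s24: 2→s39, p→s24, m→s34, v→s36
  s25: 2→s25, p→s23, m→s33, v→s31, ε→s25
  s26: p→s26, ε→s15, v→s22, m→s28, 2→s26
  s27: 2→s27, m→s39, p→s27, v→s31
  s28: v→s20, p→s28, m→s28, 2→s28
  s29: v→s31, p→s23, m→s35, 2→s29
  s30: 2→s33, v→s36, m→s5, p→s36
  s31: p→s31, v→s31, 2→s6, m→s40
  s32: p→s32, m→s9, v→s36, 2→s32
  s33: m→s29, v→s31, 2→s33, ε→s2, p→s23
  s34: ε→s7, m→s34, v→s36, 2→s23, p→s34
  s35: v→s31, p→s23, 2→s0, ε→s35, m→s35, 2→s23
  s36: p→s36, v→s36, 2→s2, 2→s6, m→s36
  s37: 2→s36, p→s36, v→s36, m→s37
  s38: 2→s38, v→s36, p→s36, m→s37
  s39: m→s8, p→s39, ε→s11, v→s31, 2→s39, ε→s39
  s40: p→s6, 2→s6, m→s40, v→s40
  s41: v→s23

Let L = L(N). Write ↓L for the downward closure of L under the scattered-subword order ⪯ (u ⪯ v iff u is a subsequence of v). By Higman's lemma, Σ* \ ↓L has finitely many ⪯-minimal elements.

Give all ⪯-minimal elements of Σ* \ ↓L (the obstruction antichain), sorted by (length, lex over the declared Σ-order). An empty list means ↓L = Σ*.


|Q|=42, |F|=36, |δ|=169 (15 ε).
min D↑ (33 st, q0=0, F={9}): 0:2→0,v→1,p→2,m→3 1:2→1,v→4,p→1,m→5 2:2→2,v→6,p→2,m→7 3:2→3,v→8,p→7,m→3 4:2→9,v→4,p→4,m→4 5:2→5,v→4,p→5,m→10 6:2→11,v→4,p→6,m→12 7:2→7,v→13,p→7,m→7 8:2→8,v→4,p→4,m→14 9:2→9,v→9,p→9,m→9 10:2→10,v→4,p→10,m→15 11:2→11,v→16,p→11,m→17 12:2→17,v→4,p→12,m→18 13:2→19,v→4,p→4,m→20 14:2→14,v→4,p→4,m→21 15:2→4,v→4,p→15,m→15 16:2→9,v→16,p→16,m→22 17:2→17,v→16,p→17,m→23 18:2→23,v→4,p→18,m→24 19:2→19,v→16,p→25,m→26 20:2→26,v→4,p→4,m→27 21:2→21,v→4,p→4,m→28 22:2→9,v→22,p→9,m→22 23:2→23,v→16,p→23,m→29 24:2→25,v→4,p→24,m→24 25:2→9,v→16,p→25,m→25 26:2→26,v→16,p→25,m→30 27:2→30,v→4,p→4,m→31 28:2→4,v→4,p→4,m→28 29:2→25,v→16,p→29,m→29 30:2→30,v→16,p→25,m→32 31:2→25,v→4,p→4,m→31 32:2→25,v→16,p→25,m→32 (ε-aug+det+¬).
'vv2': run [40, 35, 6, 2] end={s2,s6} ∉↓L; 3/3 deletions ∈↓L.
'mvp2': run [40, 34, 21, 8, 2] end={s2,s6} — reject; 4/4 del acc.
'vmmm22': |S_i|=[40, 35, 28, 22, 15, 8, 2] end={s2,s6} ∉↓L; 6/6 del acc.
'pv2vmp': |S_i|=[40, 34, 26, 16, 4, 2, 1] end={s6} rej; 6/6 deletions ∈↓L.
4 words, ⪯-incomp.

A = [vv2, mvp2, vmmm22, pv2vmp].


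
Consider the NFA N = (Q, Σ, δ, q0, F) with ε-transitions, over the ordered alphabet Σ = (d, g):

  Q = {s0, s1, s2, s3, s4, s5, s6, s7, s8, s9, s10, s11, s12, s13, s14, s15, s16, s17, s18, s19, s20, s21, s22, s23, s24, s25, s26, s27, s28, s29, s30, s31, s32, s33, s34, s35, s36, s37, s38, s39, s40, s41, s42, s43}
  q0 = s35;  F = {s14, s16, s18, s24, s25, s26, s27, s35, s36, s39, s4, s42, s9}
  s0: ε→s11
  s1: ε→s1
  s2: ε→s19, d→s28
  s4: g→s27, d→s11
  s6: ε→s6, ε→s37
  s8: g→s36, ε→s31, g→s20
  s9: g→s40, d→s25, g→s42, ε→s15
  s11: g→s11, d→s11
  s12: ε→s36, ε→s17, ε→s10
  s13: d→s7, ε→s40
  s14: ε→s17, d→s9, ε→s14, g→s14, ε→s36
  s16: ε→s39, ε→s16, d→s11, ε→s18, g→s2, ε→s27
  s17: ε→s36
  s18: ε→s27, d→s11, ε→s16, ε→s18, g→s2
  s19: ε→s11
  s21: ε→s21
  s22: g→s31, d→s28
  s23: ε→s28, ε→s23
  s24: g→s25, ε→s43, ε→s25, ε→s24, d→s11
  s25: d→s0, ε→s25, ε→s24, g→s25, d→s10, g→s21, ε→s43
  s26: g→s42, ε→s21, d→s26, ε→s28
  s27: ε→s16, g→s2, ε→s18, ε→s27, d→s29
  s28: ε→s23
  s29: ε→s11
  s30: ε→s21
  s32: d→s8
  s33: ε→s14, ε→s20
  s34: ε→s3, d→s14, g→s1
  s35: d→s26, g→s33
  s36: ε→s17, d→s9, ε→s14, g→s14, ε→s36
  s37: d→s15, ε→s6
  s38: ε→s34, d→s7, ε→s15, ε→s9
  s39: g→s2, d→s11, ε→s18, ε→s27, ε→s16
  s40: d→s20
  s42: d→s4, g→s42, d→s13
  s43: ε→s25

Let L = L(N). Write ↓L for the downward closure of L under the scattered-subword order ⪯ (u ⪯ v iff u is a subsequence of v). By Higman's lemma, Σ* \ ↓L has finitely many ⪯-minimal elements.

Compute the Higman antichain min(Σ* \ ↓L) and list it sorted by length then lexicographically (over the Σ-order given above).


|Q|=44, |F|=13, |δ|=98 (54 ε).
min D↑ (9 st, q0=0, F={7}): 0:d→1,g→2 1:d→1,g→3 2:d→4,g→2 3:d→5,g→3 4:d→6,g→3 5:d→7,g→8 6:d→7,g→6 7:d→7,g→7 8:d→7,g→7 (ε-aug+det+¬).
'dgdd': N↓-sim [30, 25, 22, 17, 6] end={s11,s20,s23,s28,s29,s7} — reject; 4/4 deletions ∈↓L.
'gddd': N↓-sim [30, 28, 24, 21, 8] end={s0,s10,s11,s20,s23,s28,s29,s7} ∉↓L; 4/4 deletions ∈↓L.
'dgdgg': N↓-sim [30, 25, 22, 17, 10, 5] end={s11,s19,s2,s23,s28} — reject; 5/5 del acc.
3 minimals (antichain).

A = [dgdd, gddd, dgdgg].
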